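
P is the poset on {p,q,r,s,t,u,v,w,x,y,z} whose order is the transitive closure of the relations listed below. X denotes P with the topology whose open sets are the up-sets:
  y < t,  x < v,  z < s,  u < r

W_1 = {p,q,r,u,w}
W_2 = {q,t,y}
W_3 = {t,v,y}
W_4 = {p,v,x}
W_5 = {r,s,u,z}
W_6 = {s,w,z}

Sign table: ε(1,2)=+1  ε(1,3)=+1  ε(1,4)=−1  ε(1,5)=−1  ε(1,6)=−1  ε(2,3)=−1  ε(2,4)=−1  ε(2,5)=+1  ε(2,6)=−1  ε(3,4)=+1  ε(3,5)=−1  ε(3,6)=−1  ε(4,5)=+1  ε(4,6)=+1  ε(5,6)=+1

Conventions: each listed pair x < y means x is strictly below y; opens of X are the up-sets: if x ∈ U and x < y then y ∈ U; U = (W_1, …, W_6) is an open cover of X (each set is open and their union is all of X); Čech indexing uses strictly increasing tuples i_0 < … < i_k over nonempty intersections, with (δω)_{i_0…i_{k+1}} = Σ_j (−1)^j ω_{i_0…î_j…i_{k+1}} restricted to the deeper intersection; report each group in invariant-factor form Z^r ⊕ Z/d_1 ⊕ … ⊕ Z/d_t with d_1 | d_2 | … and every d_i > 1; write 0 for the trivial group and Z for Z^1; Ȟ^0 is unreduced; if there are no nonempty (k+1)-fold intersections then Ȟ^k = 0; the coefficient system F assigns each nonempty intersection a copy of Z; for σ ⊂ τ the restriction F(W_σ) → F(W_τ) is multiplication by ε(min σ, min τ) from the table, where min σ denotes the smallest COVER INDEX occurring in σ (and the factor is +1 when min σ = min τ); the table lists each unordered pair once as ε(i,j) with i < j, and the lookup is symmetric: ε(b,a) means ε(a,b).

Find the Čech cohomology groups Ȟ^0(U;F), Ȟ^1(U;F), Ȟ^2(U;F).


nerve of the cover:
  W12={q} W14={p} W15={r,u} W16={w} W23={t,y} W34={v} W56={s,z}
C dims 6,7; δ0: rk 5, SNF 1^5
Ȟ^0 = (6 − 5) − 0 = 1, so Ȟ^0 ≅ Z
Ȟ^1 = (7 − 0) − 5 = 2, so Ȟ^1 ≅ Z^2
Ȟ^2 = (0 − 0) − 0 = 0, so Ȟ^2 ≅ 0

Ȟ^0 ≅ Z, Ȟ^1 ≅ Z^2, Ȟ^2 ≅ 0


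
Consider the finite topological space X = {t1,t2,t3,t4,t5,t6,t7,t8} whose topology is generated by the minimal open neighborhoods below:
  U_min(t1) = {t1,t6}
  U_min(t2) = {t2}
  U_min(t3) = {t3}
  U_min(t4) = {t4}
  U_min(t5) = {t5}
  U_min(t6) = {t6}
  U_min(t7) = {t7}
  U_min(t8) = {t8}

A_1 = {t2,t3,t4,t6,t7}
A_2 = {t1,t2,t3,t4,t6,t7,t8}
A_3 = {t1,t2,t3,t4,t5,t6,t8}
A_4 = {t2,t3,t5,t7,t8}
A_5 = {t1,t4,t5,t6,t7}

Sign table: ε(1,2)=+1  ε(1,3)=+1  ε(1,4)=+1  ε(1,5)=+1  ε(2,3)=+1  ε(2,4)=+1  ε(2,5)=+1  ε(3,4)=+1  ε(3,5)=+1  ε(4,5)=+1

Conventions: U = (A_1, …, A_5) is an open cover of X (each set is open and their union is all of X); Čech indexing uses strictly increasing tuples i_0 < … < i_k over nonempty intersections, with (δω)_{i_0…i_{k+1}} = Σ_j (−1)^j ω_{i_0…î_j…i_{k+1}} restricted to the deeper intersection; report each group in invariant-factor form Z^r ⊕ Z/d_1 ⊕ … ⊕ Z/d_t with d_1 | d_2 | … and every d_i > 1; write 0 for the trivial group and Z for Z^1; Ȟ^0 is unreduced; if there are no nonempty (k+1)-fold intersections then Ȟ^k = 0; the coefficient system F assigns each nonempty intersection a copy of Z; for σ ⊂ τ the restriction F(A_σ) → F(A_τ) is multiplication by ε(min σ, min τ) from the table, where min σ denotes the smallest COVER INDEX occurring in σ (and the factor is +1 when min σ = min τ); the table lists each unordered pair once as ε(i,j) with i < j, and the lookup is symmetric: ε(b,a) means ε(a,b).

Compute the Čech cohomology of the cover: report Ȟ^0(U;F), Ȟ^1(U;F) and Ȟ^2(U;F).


nonempty intersections:
  A12={t2,t3,t4,t6,t7} A13={t2,t3,t4,t6} A14={t2,t3,t7} A15={t4,t6,t7} A23={t1,t2,t3,t4,t6,t8} A24={t2,t3,t7,t8} A25={t1,t4,t6,t7} A34={t2,t3,t5,t8} A35={t1,t4,t5,t6} A45={t5,t7}
  A123={t2,t3,t4,t6} A124={t2,t3,t7} A125={t4,t6,t7} A134={t2,t3} A135={t4,t6} A145={t7} A234={t2,t3,t8} A235={t1,t4,t6} A245={t7} A345={t5}
  A1234={t2,t3} A1235={t4,t6} A1245={t7}
C dims 5,10,10,3; δ0: rk 4, SNF 1^4; δ1: rk 6, SNF 1^6; δ2: rk 3, SNF 1^3
Ȟ^0: (5−4)−0=1 ⇒ Z
Ȟ^1: (10−6)−4=0 ⇒ 0
Ȟ^2: (10−3)−6=1 ⇒ Z

Ȟ^0 = Z; Ȟ^1 = 0; Ȟ^2 = Z


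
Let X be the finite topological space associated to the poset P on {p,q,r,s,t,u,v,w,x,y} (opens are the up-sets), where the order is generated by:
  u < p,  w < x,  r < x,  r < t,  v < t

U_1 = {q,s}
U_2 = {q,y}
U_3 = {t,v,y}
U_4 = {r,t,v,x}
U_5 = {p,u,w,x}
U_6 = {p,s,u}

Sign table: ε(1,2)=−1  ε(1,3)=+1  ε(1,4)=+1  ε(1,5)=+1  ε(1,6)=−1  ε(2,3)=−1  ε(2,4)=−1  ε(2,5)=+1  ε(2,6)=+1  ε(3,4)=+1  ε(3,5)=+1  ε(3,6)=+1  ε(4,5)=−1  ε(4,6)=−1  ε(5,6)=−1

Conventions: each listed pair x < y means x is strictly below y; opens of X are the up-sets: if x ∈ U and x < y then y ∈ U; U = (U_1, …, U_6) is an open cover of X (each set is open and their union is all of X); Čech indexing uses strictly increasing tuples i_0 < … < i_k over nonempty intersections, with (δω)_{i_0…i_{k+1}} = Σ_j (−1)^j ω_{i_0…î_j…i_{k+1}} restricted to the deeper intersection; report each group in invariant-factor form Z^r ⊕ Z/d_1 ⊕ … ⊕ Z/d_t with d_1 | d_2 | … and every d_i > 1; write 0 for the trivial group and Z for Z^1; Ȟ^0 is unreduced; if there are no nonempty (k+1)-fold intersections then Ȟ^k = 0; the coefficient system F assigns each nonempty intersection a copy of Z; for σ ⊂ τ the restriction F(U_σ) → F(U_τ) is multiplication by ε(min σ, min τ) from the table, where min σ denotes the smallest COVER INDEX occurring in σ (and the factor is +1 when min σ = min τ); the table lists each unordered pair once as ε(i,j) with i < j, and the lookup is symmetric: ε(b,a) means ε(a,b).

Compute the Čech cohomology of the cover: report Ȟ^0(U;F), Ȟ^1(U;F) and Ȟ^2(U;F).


Ȟ^0(U;F) ≅ 0; Ȟ^1(U;F) ≅ Z/2; Ȟ^2(U;F) ≅ 0

nonempty intersections:
  U12={q} U16={s} U23={y} U34={t,v} U45={x} U56={p,u}
C dims 6,6; δ0: rk 6, SNF 1^5·2
Ȟ^0: (6−6)−0=0 ⇒ 0
Ȟ^1: (6−0)−6=0 plus torsion [2] ⇒ Z/2
Ȟ^2: (0−0)−0=0 ⇒ 0


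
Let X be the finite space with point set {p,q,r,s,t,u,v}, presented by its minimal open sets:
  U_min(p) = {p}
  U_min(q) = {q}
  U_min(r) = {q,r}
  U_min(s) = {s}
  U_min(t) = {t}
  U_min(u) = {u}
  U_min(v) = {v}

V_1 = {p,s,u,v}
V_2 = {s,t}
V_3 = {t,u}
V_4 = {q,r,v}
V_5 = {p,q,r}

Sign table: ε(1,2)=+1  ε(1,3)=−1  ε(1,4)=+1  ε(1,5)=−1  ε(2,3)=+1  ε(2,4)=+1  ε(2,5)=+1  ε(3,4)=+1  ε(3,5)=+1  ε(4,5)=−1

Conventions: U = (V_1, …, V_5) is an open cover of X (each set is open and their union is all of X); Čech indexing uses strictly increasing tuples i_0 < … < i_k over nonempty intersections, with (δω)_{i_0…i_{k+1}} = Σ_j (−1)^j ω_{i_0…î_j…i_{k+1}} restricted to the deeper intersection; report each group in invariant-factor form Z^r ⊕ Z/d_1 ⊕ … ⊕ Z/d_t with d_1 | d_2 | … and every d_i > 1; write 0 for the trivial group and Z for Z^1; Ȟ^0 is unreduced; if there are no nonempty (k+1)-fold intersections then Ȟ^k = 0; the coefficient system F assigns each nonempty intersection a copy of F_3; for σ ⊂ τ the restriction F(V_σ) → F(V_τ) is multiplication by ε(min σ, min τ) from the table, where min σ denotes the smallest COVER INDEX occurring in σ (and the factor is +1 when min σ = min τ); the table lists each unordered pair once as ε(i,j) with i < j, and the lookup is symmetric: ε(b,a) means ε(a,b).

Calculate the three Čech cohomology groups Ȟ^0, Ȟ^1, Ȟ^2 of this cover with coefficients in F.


Ȟ^0 ≅ 0; Ȟ^1 ≅ Z/3; Ȟ^2 ≅ 0

cover nerve:
  V12={s} V13={u} V14={v} V15={p} V23={t} V45={q,r}
C dims 5,6; δ0: rk_F3 5
Ȟ^0: (5−5)−0=0 ⇒ 0
Ȟ^1: (6−0)−5=1 ⇒ Z/3
Ȟ^2: (0−0)−0=0 ⇒ 0


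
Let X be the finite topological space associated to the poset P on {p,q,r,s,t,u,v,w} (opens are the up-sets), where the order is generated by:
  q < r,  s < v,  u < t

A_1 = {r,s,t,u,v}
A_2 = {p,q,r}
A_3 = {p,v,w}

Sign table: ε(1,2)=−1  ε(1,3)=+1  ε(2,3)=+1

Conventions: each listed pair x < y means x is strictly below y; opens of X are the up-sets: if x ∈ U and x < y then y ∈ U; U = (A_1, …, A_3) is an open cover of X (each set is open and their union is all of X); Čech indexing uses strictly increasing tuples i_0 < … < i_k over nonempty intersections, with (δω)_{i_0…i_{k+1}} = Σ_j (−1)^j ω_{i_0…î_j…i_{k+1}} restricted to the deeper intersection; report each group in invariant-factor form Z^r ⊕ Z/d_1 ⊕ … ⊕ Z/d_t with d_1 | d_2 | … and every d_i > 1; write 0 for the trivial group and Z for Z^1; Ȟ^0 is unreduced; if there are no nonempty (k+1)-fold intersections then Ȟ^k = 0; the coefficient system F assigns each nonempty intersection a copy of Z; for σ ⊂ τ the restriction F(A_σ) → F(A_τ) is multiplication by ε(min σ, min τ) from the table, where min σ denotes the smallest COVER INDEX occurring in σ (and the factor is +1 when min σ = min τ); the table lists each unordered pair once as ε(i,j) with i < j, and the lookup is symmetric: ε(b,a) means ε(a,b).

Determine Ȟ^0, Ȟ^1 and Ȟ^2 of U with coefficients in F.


Ȟ^0 ≅ 0; Ȟ^1 ≅ Z/2; Ȟ^2 ≅ 0

nerve of the cover:
  A12={r} A13={v} A23={p}
C dims 3,3; δ0: rk 3, SNF 1^2·2
Ȟ^0 = (3 − 3) − 0 = 0, so Ȟ^0 ≅ 0
Ȟ^1 = (3 − 0) − 3 = 0 plus torsion [2], so Ȟ^1 ≅ Z/2
Ȟ^2 = (0 − 0) − 0 = 0, so Ȟ^2 ≅ 0


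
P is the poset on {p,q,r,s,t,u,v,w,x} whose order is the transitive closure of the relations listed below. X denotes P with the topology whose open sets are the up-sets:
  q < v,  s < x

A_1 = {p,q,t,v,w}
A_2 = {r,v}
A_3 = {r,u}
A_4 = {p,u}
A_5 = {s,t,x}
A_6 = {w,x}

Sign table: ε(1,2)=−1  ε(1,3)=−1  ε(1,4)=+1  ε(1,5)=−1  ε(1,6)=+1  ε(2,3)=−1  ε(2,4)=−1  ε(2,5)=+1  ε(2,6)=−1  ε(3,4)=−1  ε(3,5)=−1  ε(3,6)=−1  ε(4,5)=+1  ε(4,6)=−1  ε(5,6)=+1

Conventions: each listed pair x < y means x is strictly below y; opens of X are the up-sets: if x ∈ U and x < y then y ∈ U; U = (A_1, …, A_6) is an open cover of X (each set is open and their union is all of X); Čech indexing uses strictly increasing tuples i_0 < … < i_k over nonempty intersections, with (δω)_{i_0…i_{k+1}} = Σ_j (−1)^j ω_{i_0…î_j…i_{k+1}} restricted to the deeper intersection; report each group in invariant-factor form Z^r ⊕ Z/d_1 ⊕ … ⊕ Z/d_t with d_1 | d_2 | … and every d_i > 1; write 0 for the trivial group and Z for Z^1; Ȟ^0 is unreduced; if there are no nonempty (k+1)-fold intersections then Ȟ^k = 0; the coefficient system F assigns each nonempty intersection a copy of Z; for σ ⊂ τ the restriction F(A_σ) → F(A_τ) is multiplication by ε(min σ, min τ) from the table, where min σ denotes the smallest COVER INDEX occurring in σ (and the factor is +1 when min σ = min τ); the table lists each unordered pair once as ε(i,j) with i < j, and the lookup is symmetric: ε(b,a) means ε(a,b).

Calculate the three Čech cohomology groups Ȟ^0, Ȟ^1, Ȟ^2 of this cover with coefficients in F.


cover nerve:
  A12={v} A14={p} A15={t} A16={w} A23={r} A34={u} A56={x}
C dims 6,7; δ0: rk 6, SNF 1^5·2
Ȟ^0: (6−6)−0=0 ⇒ 0
Ȟ^1: (7−0)−6=1 plus torsion [2] ⇒ Z ⊕ Z/2
Ȟ^2: (0−0)−0=0 ⇒ 0

Ȟ^0(U;F) ≅ 0, Ȟ^1(U;F) ≅ Z ⊕ Z/2, Ȟ^2(U;F) ≅ 0


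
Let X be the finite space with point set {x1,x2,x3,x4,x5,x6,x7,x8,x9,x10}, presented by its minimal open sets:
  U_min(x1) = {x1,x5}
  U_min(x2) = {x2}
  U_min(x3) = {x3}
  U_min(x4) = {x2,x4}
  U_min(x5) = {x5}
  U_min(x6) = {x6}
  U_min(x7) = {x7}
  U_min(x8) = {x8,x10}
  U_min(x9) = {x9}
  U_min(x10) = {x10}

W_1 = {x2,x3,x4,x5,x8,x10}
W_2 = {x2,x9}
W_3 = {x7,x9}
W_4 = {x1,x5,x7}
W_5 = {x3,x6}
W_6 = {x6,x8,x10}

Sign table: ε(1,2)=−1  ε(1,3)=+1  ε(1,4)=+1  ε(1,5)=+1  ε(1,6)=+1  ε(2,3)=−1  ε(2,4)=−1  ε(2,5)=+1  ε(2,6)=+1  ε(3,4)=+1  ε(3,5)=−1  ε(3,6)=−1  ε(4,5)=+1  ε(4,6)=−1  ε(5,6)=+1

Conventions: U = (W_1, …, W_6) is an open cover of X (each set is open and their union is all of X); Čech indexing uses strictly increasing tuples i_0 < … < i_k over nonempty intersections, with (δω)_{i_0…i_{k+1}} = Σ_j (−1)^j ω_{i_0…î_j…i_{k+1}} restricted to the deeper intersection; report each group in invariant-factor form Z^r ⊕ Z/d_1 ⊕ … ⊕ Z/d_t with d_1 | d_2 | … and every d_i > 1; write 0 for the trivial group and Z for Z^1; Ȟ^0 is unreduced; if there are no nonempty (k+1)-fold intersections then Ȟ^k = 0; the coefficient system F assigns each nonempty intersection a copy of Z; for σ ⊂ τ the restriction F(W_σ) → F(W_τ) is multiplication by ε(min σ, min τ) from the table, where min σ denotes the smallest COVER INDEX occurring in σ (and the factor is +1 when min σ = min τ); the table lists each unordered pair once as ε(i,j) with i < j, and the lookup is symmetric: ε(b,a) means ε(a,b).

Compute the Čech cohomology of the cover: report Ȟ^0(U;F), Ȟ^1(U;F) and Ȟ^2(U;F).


Ȟ^0 = Z, Ȟ^1 = Z^2 and Ȟ^2 = 0

nerve of the cover:
  W12={x2} W14={x5} W15={x3} W16={x8,x10} W23={x9} W34={x7} W56={x6}
C dims 6,7; δ0: rk 5, SNF 1^5
Ȟ^0 = (6 − 5) − 0 = 1, so Ȟ^0 ≅ Z
Ȟ^1 = (7 − 0) − 5 = 2, so Ȟ^1 ≅ Z^2
Ȟ^2 = (0 − 0) − 0 = 0, so Ȟ^2 ≅ 0


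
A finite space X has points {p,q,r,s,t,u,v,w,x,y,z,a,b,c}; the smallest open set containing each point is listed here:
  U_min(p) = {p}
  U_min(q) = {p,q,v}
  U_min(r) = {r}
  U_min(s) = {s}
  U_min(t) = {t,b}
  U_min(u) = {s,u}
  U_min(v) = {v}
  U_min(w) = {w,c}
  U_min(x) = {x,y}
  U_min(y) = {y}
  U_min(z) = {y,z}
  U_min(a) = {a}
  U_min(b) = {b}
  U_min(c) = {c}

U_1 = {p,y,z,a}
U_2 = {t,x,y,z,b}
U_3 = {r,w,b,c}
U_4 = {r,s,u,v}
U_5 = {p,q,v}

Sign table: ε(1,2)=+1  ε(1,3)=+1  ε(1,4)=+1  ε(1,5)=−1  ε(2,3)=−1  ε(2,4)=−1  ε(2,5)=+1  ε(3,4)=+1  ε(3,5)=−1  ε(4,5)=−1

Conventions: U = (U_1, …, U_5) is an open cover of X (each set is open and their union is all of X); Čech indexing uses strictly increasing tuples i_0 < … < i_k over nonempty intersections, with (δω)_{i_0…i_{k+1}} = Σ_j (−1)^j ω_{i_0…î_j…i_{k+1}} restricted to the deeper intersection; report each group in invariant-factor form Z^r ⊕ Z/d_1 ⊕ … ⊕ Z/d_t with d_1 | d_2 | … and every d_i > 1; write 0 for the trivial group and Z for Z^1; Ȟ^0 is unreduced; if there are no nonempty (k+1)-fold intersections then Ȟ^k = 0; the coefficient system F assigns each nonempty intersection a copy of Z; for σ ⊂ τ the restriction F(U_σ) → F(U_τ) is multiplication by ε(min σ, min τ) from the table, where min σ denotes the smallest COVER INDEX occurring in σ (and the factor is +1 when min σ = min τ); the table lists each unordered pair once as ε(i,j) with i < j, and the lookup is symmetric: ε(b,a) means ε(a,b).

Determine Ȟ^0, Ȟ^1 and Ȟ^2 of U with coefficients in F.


intersection data:
  U12={y,z} U15={p} U23={b} U34={r} U45={v}
C dims 5,5; δ0: rk 5, SNF 1^4·2
Ȟ^0 = (5 − 5) − 0 = 0, so Ȟ^0 ≅ 0
Ȟ^1 = (5 − 0) − 5 = 0 plus torsion [2], so Ȟ^1 ≅ Z/2
Ȟ^2 = (0 − 0) − 0 = 0, so Ȟ^2 ≅ 0

Ȟ^0(U;F) ≅ 0; Ȟ^1(U;F) ≅ Z/2; Ȟ^2(U;F) ≅ 0


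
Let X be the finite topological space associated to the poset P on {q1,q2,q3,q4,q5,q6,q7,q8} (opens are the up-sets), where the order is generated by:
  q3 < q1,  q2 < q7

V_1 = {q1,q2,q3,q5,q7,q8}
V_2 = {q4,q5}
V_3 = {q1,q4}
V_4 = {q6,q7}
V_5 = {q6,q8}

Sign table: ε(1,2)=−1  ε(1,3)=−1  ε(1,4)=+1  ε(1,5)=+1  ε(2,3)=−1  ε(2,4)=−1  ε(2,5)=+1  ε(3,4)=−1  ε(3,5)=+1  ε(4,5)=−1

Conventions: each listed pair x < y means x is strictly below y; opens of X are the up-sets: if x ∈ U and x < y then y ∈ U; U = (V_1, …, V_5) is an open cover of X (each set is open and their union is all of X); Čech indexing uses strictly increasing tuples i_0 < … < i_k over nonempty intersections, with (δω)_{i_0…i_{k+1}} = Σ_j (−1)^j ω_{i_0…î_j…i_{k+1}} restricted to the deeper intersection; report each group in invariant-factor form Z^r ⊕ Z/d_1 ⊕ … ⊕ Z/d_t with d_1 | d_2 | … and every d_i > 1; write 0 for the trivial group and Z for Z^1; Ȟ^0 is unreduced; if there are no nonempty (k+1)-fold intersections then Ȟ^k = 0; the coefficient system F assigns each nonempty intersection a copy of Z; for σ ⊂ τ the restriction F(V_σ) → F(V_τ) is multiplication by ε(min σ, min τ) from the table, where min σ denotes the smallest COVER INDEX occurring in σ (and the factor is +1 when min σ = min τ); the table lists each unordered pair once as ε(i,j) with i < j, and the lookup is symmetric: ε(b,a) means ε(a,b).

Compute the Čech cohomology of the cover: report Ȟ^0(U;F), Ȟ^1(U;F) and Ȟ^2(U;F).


Ȟ^0 = 0,  Ȟ^1 = Z ⊕ Z/2,  Ȟ^2 = 0

nerve simplices:
  V12={q5} V13={q1} V14={q7} V15={q8} V23={q4} V45={q6}
C dims 5,6; δ0: rk 5, SNF 1^4·2
degree 0: 5−5−0 = 0 → Ȟ^0 ≅ 0
degree 1: 6−0−5 = 1 plus torsion [2] → Ȟ^1 ≅ Z ⊕ Z/2
degree 2: 0−0−0 = 0 → Ȟ^2 ≅ 0


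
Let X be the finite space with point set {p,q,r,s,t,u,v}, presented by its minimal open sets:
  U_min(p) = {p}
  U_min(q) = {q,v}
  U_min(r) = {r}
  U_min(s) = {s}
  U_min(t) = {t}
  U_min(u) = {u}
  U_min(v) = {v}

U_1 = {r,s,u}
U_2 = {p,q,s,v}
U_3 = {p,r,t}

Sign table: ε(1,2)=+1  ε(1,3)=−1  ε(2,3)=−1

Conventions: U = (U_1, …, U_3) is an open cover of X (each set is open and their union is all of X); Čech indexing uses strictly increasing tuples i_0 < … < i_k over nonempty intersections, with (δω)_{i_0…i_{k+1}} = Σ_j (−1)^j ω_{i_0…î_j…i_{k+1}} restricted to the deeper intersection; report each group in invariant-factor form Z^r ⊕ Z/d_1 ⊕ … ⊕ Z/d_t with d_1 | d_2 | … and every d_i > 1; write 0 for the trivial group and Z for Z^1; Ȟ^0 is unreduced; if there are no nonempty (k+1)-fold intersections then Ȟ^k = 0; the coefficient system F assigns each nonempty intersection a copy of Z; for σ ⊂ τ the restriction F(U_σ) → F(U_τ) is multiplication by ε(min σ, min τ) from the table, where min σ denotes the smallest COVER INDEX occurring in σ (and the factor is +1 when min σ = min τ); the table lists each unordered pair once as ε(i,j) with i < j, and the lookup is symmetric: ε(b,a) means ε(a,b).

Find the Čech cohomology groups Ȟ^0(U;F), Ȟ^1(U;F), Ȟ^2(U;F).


nerve simplices:
  U12={s} U13={r} U23={p}
C dims 3,3; δ0: rk 2, SNF 1^2
degree 0: 3−2−0 = 1 → Ȟ^0 ≅ Z
degree 1: 3−0−2 = 1 → Ȟ^1 ≅ Z
degree 2: 0−0−0 = 0 → Ȟ^2 ≅ 0

Ȟ^0(U;F) ≅ Z, Ȟ^1(U;F) ≅ Z, Ȟ^2(U;F) ≅ 0


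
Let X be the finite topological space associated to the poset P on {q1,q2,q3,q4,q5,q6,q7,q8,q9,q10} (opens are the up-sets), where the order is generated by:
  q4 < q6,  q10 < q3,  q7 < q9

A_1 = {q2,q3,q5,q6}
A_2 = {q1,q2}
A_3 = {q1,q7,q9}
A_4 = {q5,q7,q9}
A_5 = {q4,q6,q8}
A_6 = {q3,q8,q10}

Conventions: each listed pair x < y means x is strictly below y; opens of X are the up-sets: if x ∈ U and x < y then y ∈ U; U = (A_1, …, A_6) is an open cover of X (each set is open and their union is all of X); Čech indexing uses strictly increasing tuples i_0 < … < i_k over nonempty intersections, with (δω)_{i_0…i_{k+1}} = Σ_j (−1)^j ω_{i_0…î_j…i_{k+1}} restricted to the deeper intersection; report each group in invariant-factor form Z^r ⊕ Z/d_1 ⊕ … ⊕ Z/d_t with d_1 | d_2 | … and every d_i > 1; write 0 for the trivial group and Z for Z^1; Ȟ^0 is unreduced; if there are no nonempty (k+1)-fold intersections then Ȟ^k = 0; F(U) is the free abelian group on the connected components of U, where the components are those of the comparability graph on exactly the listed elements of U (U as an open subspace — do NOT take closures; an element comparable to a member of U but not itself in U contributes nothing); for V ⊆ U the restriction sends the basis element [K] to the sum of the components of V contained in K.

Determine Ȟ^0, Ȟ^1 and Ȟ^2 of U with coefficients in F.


Ȟ^0 ≅ Z^7, Ȟ^1 ≅ 0, Ȟ^2 ≅ 0

intersection data:
  A12={q2} A14={q5} A15={q6} A16={q3} A23={q1} A34={q7,q9} A56={q8}
components per intersection:
  A1: {q2} {q3} {q5} {q6}
  A2: {q1} {q2}
  A3: {q1} {q7,q9}
  A4: {q5} {q7,q9}
  A5: {q4,q6} {q8}
  A6: {q3,q10} {q8}
  A12: {q2}
  A14: {q5}
  A15: {q6}
  A16: {q3}
  A23: {q1}
  A34: {q7,q9}
  A56: {q8}
C dims 14,7; δ0: rk 7, SNF 1^7
Ȟ^0 = (14 − 7) − 0 = 7, so Ȟ^0 ≅ Z^7
Ȟ^1 = (7 − 0) − 7 = 0, so Ȟ^1 ≅ 0
Ȟ^2 = (0 − 0) − 0 = 0, so Ȟ^2 ≅ 0


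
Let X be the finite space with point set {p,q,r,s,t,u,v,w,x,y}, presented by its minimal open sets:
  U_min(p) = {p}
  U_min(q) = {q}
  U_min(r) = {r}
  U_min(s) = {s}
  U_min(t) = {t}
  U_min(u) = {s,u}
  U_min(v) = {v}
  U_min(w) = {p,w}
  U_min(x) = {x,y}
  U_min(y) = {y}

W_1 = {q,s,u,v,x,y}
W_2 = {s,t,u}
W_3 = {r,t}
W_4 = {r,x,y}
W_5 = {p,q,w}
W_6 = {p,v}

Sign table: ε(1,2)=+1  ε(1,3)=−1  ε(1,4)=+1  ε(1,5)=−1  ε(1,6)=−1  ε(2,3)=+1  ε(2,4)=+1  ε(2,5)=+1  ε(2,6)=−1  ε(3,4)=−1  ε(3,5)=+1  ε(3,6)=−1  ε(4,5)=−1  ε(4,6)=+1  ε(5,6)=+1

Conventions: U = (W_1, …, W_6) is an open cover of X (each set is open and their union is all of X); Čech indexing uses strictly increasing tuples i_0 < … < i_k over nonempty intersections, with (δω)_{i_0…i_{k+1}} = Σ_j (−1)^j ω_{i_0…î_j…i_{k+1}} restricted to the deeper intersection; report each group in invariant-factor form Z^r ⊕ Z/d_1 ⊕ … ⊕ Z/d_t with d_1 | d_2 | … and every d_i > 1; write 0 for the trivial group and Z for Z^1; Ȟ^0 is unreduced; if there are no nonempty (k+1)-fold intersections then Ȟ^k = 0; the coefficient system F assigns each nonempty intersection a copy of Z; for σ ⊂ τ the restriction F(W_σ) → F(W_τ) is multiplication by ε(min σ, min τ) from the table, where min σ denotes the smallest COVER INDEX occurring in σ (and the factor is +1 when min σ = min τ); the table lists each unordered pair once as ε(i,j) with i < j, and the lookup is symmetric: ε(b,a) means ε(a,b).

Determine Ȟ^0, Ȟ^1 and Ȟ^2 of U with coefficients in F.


Ȟ^0 ≅ 0,  Ȟ^1 ≅ Z ⊕ Z/2,  Ȟ^2 ≅ 0

nerve of the cover:
  W12={s,u} W14={x,y} W15={q} W16={v} W23={t} W34={r} W56={p}
C dims 6,7; δ0: rk 6, SNF 1^5·2
Ȟ^0 = (6 − 6) − 0 = 0, so Ȟ^0 ≅ 0
Ȟ^1 = (7 − 0) − 6 = 1 plus torsion [2], so Ȟ^1 ≅ Z ⊕ Z/2
Ȟ^2 = (0 − 0) − 0 = 0, so Ȟ^2 ≅ 0


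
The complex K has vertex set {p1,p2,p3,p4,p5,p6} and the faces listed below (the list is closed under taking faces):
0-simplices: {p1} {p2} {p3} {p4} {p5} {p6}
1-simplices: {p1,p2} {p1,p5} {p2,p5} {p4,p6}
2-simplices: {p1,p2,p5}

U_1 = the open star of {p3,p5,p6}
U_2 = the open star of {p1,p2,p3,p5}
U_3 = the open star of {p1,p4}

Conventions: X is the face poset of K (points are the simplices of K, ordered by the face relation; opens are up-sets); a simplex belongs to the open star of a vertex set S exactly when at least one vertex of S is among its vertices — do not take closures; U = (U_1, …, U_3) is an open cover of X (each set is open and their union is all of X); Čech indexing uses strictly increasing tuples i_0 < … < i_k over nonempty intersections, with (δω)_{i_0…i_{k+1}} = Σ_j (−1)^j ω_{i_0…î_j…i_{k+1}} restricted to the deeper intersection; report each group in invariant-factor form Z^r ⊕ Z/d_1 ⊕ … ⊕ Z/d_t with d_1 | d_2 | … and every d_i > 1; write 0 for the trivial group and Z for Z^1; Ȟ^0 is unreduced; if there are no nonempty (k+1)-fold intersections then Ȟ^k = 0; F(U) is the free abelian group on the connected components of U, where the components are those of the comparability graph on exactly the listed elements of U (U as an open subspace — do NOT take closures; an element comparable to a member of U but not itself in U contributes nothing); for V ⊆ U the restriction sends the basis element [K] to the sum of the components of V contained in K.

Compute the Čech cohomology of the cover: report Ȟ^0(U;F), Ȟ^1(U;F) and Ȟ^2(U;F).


nonempty overlaps:
  U1={{p3},{p5},{p6},{p1,p5},{p2,p5},{p4,p6},{p1,p2,p5}} U2={{p1},{p2},{p3},{p5},{p1,p2},{p1,p5},{p2,p5},{p1,p2,p5}} U3={{p1},{p4},{p1,p2},{p1,p5},{p4,p6},{p1,p2,p5}}
  U12={{p3},{p5},{p1,p5},{p2,p5},{p1,p2,p5}} U13={{p1,p5},{p4,p6},{p1,p2,p5}} U23={{p1},{p1,p2},{p1,p5},{p1,p2,p5}}
  U123={{p1,p5},{p1,p2,p5}}
components per intersection:
  U1: {{p3}} {{p5},{p1,p5},{p2,p5},{p1,p2,p5}} {{p6},{p4,p6}}
  U2: {{p1},{p2},{p5},{p1,p2},{p1,p5},{p2,p5},{p1,p2,p5}} {{p3}}
  U3: {{p1},{p1,p2},{p1,p5},{p1,p2,p5}} {{p4},{p4,p6}}
  U12: {{p3}} {{p5},{p1,p5},{p2,p5},{p1,p2,p5}}
  U13: {{p1,p5},{p1,p2,p5}} {{p4,p6}}
  U23: {{p1},{p1,p2},{p1,p5},{p1,p2,p5}}
  U123: {{p1,p5},{p1,p2,p5}}
C dims 7,5,1; δ0: rk 4, SNF 1^4; δ1: rk 1, SNF 1^1
degree 0: 7−4−0 = 3 → Ȟ^0 ≅ Z^3
degree 1: 5−1−4 = 0 → Ȟ^1 ≅ 0
degree 2: 1−0−1 = 0 → Ȟ^2 ≅ 0

Ȟ^0 ≅ Z^3,  Ȟ^1 ≅ 0,  Ȟ^2 ≅ 0


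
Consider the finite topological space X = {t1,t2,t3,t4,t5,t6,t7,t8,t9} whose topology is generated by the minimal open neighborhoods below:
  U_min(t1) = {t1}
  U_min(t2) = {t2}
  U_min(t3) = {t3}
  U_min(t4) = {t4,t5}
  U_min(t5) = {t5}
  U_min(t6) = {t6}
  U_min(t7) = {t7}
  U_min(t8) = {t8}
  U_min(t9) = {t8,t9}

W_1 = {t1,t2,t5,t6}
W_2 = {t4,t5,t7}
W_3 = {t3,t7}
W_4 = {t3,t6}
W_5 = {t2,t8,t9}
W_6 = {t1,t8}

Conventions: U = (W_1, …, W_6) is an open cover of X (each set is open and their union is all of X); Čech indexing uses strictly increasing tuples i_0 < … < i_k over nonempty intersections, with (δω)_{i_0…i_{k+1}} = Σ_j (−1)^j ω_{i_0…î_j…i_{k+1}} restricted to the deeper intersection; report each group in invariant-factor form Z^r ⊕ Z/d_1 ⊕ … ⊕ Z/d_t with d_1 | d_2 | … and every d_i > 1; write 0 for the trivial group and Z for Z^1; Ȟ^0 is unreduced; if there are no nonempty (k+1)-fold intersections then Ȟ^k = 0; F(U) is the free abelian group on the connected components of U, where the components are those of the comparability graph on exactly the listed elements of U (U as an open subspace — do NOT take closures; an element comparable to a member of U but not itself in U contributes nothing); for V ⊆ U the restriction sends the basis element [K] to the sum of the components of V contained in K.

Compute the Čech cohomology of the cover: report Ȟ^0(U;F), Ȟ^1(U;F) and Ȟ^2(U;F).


Ȟ^0 ≅ Z^7; Ȟ^1 ≅ 0; Ȟ^2 ≅ 0

cover nerve:
  W12={t5} W14={t6} W15={t2} W16={t1} W23={t7} W34={t3} W56={t8}
components per intersection:
  W1: {t1} {t2} {t5} {t6}
  W2: {t4,t5} {t7}
  W3: {t3} {t7}
  W4: {t3} {t6}
  W5: {t2} {t8,t9}
  W6: {t1} {t8}
  W12: {t5}
  W14: {t6}
  W15: {t2}
  W16: {t1}
  W23: {t7}
  W34: {t3}
  W56: {t8}
C dims 14,7; δ0: rk 7, SNF 1^7
Ȟ^0: (14−7)−0=7 ⇒ Z^7
Ȟ^1: (7−0)−7=0 ⇒ 0
Ȟ^2: (0−0)−0=0 ⇒ 0


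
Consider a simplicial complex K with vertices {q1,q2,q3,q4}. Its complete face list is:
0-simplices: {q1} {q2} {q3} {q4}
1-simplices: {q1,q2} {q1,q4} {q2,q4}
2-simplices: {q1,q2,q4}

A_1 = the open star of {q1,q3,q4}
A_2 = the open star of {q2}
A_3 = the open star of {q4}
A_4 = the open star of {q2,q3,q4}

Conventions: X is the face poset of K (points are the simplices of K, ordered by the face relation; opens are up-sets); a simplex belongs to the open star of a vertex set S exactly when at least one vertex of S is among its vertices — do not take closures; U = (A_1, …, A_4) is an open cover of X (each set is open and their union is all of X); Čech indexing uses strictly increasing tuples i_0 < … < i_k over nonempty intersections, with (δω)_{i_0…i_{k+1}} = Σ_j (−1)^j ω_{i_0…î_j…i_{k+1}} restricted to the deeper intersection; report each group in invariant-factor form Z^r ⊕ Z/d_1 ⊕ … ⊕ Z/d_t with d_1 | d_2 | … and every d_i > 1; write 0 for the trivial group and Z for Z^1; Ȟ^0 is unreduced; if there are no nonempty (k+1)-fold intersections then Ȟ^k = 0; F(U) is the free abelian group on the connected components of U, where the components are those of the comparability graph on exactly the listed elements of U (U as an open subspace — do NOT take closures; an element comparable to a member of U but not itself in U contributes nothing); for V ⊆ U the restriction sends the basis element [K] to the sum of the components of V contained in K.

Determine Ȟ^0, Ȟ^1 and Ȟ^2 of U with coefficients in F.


Ȟ^0 = Z^2, Ȟ^1 = 0 and Ȟ^2 = 0

intersection data:
  A1={{q1},{q3},{q4},{q1,q2},{q1,q4},{q2,q4},{q1,q2,q4}} A2={{q2},{q1,q2},{q2,q4},{q1,q2,q4}} A3={{q4},{q1,q4},{q2,q4},{q1,q2,q4}} A4={{q2},{q3},{q4},{q1,q2},{q1,q4},{q2,q4},{q1,q2,q4}}
  A12={{q1,q2},{q2,q4},{q1,q2,q4}} A13={{q4},{q1,q4},{q2,q4},{q1,q2,q4}} A14={{q3},{q4},{q1,q2},{q1,q4},{q2,q4},{q1,q2,q4}} A23={{q2,q4},{q1,q2,q4}} A24={{q2},{q1,q2},{q2,q4},{q1,q2,q4}} A34={{q4},{q1,q4},{q2,q4},{q1,q2,q4}}
  A123={{q2,q4},{q1,q2,q4}} A124={{q1,q2},{q2,q4},{q1,q2,q4}} A134={{q4},{q1,q4},{q2,q4},{q1,q2,q4}} A234={{q2,q4},{q1,q2,q4}}
  A1234={{q2,q4},{q1,q2,q4}}
components per intersection:
  A1: {{q1},{q4},{q1,q2},{q1,q4},{q2,q4},{q1,q2,q4}} {{q3}}
  A2: {{q2},{q1,q2},{q2,q4},{q1,q2,q4}}
  A3: {{q4},{q1,q4},{q2,q4},{q1,q2,q4}}
  A4: {{q2},{q4},{q1,q2},{q1,q4},{q2,q4},{q1,q2,q4}} {{q3}}
  A12: {{q1,q2},{q2,q4},{q1,q2,q4}}
  A13: {{q4},{q1,q4},{q2,q4},{q1,q2,q4}}
  A14: {{q3}} {{q4},{q1,q2},{q1,q4},{q2,q4},{q1,q2,q4}}
  A23: {{q2,q4},{q1,q2,q4}}
  A24: {{q2},{q1,q2},{q2,q4},{q1,q2,q4}}
  A34: {{q4},{q1,q4},{q2,q4},{q1,q2,q4}}
  A123: {{q2,q4},{q1,q2,q4}}
  A124: {{q1,q2},{q2,q4},{q1,q2,q4}}
  A134: {{q4},{q1,q4},{q2,q4},{q1,q2,q4}}
  A234: {{q2,q4},{q1,q2,q4}}
  A1234: {{q2,q4},{q1,q2,q4}}
C dims 6,7,4,1; δ0: rk 4, SNF 1^4; δ1: rk 3, SNF 1^3; δ2: rk 1, SNF 1^1
Ȟ^0 = (6 − 4) − 0 = 2, so Ȟ^0 ≅ Z^2
Ȟ^1 = (7 − 3) − 4 = 0, so Ȟ^1 ≅ 0
Ȟ^2 = (4 − 1) − 3 = 0, so Ȟ^2 ≅ 0


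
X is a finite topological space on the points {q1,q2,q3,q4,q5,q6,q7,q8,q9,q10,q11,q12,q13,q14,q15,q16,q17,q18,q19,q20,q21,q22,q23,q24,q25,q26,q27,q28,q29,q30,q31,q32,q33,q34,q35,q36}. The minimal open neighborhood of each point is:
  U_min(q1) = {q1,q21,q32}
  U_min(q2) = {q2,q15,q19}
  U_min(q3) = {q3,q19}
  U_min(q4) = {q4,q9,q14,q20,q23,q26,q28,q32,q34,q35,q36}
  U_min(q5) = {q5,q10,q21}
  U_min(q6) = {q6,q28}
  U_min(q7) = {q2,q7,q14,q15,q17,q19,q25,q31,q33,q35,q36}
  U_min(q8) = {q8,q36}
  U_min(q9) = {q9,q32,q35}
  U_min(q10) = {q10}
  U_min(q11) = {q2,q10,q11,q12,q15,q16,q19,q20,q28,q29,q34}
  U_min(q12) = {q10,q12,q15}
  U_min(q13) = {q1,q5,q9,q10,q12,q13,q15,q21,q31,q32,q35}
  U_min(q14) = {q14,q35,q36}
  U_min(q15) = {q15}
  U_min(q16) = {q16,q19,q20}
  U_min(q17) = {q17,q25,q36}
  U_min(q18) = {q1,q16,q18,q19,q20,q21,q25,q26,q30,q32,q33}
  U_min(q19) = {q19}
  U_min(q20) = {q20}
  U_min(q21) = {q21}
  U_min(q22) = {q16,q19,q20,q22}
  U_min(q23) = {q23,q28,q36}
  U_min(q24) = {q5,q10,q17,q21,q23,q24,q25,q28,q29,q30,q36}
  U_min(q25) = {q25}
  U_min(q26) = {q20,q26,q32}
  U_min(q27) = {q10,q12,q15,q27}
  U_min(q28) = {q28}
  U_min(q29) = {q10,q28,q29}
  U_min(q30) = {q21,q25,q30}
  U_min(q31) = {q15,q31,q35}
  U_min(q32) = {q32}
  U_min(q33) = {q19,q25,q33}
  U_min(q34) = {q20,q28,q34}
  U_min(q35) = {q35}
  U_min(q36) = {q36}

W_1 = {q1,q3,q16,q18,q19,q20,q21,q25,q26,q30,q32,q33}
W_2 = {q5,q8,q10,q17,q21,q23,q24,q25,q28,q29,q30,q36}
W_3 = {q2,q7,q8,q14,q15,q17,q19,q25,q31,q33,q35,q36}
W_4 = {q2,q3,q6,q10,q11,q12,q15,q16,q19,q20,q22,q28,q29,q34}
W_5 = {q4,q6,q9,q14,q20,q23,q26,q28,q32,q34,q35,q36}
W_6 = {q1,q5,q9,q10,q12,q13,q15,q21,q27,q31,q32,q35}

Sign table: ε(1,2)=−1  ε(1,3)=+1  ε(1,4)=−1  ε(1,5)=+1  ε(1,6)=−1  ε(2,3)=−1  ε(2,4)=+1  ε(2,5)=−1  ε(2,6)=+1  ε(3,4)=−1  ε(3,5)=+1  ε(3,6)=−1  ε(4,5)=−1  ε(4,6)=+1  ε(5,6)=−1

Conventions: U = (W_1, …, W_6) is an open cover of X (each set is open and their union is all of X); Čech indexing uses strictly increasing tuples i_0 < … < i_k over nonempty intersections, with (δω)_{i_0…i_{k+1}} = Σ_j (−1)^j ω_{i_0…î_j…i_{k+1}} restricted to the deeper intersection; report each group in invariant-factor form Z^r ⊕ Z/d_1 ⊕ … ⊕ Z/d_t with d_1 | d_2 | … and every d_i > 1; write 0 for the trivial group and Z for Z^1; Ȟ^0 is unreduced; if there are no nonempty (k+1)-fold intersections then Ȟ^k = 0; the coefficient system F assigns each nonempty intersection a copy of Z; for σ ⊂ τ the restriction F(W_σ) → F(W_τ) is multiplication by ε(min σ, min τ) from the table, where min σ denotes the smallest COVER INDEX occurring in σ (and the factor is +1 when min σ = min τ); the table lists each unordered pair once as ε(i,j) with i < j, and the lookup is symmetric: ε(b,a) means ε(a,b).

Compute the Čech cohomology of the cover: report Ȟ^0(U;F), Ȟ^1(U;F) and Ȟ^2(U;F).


nerve simplices:
  W12={q21,q25,q30} W13={q19,q25,q33} W14={q3,q16,q19,q20} W15={q20,q26,q32} W16={q1,q21,q32} W23={q8,q17,q25,q36} W24={q10,q28,q29} W25={q23,q28,q36} W26={q5,q10,q21} W34={q2,q15,q19} W35={q14,q35,q36} W36={q15,q31,q35} W45={q6,q20,q28,q34} W46={q10,q12,q15} W56={q9,q32,q35}
  W123={q25} W126={q21} W134={q19} W145={q20} W156={q32} W235={q36} W245={q28} W246={q10} W346={q15} W356={q35}
C dims 6,15,10; δ0: rk 5, SNF 1^5; δ1: rk 10, SNF 1^9·2
degree 0: 6−5−0 = 1 → Ȟ^0 ≅ Z
degree 1: 15−10−5 = 0 → Ȟ^1 ≅ 0
degree 2: 10−0−10 = 0 plus torsion [2] → Ȟ^2 ≅ Z/2

Ȟ^0(U;F) ≅ Z; Ȟ^1(U;F) ≅ 0; Ȟ^2(U;F) ≅ Z/2


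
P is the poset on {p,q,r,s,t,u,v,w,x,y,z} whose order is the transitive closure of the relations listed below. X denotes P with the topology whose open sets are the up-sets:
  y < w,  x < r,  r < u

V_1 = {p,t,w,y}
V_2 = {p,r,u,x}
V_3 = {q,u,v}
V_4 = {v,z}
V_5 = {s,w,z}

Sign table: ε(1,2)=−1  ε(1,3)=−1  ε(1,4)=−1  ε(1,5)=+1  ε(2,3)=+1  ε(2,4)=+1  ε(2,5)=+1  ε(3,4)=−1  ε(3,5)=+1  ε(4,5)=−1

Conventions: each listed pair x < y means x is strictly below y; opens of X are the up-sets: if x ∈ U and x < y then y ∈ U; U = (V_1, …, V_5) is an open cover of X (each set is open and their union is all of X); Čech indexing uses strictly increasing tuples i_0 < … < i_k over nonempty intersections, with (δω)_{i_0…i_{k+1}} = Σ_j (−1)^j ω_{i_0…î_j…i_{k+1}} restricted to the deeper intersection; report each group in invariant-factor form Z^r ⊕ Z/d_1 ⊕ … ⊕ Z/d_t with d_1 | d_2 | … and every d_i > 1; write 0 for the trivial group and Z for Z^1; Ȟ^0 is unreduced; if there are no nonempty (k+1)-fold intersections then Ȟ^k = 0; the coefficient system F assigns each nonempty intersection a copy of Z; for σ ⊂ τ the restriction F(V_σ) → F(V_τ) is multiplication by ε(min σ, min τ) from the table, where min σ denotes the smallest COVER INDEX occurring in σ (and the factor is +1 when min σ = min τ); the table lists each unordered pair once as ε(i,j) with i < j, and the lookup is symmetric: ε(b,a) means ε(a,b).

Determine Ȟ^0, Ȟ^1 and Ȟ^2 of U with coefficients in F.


nonempty overlaps:
  V12={p} V15={w} V23={u} V34={v} V45={z}
C dims 5,5; δ0: rk 5, SNF 1^4·2
degree 0: 5−5−0 = 0 → Ȟ^0 ≅ 0
degree 1: 5−0−5 = 0 plus torsion [2] → Ȟ^1 ≅ Z/2
degree 2: 0−0−0 = 0 → Ȟ^2 ≅ 0

Ȟ^0 ≅ 0,  Ȟ^1 ≅ Z/2,  Ȟ^2 ≅ 0


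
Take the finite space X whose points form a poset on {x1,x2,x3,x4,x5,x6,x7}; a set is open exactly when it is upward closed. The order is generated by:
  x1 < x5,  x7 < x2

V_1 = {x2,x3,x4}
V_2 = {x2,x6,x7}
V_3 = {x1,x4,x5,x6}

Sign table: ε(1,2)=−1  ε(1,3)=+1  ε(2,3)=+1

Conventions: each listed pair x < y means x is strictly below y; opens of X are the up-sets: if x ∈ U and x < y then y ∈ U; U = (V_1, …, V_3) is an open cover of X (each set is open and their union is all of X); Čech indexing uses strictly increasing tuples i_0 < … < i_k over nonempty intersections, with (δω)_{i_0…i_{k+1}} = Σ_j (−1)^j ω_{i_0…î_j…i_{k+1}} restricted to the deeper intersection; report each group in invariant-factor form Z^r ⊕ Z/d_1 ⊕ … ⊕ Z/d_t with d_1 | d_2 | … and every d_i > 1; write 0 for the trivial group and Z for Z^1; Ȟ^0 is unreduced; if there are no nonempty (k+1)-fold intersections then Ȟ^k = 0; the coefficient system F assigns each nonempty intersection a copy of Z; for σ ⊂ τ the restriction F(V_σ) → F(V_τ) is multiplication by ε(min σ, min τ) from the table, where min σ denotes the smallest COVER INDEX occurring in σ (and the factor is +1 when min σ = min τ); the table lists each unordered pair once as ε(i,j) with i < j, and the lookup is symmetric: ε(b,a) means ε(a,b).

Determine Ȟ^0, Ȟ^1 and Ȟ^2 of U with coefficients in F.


nonempty intersections:
  V12={x2} V13={x4} V23={x6}
C dims 3,3; δ0: rk 3, SNF 1^2·2
Ȟ^0: (3−3)−0=0 ⇒ 0
Ȟ^1: (3−0)−3=0 plus torsion [2] ⇒ Z/2
Ȟ^2: (0−0)−0=0 ⇒ 0

Ȟ^0 ≅ 0,  Ȟ^1 ≅ Z/2,  Ȟ^2 ≅ 0


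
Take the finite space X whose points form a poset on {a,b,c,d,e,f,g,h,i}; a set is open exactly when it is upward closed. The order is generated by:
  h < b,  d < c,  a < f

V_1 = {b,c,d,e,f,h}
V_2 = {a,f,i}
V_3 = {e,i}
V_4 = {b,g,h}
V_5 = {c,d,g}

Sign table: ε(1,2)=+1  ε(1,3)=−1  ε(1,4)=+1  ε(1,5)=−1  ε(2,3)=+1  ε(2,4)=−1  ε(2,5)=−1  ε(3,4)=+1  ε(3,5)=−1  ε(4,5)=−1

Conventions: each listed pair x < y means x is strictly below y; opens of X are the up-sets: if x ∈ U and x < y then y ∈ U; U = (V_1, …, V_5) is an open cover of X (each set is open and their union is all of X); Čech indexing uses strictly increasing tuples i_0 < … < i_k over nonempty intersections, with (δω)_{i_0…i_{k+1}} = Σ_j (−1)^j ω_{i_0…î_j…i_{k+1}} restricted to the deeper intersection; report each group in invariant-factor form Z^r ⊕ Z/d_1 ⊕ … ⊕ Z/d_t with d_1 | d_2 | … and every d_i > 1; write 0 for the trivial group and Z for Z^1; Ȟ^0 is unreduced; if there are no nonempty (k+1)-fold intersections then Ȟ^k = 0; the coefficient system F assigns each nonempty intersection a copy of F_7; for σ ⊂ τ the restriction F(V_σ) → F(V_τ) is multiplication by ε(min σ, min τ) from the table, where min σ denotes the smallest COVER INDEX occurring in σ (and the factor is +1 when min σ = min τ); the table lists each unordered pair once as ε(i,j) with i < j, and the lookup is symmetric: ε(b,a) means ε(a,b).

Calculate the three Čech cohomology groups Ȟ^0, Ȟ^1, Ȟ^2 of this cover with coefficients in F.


cover nerve:
  V12={f} V13={e} V14={b,h} V15={c,d} V23={i} V45={g}
C dims 5,6; δ0: rk_F7 5
Ȟ^0: (5−5)−0=0 ⇒ 0
Ȟ^1: (6−0)−5=1 ⇒ Z/7
Ȟ^2: (0−0)−0=0 ⇒ 0

Ȟ^0 = 0, Ȟ^1 = Z/7 and Ȟ^2 = 0


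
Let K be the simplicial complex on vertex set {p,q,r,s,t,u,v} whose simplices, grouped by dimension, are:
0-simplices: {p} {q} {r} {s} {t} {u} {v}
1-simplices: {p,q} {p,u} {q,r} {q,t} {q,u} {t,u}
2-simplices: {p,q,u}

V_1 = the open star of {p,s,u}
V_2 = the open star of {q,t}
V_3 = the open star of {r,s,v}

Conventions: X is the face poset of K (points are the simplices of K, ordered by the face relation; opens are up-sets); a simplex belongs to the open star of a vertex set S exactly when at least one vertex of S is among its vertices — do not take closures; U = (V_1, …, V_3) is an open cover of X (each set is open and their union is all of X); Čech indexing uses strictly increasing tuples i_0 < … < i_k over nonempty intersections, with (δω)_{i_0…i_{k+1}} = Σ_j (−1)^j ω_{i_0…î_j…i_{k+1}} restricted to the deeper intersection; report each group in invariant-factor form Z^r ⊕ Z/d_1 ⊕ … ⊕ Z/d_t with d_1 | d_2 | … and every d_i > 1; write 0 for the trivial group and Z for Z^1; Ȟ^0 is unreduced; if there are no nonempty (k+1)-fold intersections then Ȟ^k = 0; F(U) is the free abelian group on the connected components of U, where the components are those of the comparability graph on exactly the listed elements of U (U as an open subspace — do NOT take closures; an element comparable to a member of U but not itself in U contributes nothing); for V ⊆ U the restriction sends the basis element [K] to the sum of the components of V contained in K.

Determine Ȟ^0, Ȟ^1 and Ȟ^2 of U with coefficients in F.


intersection data:
  V1={{p},{s},{u},{p,q},{p,u},{q,u},{t,u},{p,q,u}} V2={{q},{t},{p,q},{q,r},{q,t},{q,u},{t,u},{p,q,u}} V3={{r},{s},{v},{q,r}}
  V12={{p,q},{q,u},{t,u},{p,q,u}} V13={{s}} V23={{q,r}}
components per intersection:
  V1: {{p},{u},{p,q},{p,u},{q,u},{t,u},{p,q,u}} {{s}}
  V2: {{q},{t},{p,q},{q,r},{q,t},{q,u},{t,u},{p,q,u}}
  V3: {{r},{q,r}} {{s}} {{v}}
  V12: {{p,q},{q,u},{p,q,u}} {{t,u}}
  V13: {{s}}
  V23: {{q,r}}
C dims 6,4; δ0: rk 3, SNF 1^3
Ȟ^0 = (6 − 3) − 0 = 3, so Ȟ^0 ≅ Z^3
Ȟ^1 = (4 − 0) − 3 = 1, so Ȟ^1 ≅ Z
Ȟ^2 = (0 − 0) − 0 = 0, so Ȟ^2 ≅ 0

Ȟ^0 ≅ Z^3, Ȟ^1 ≅ Z and Ȟ^2 ≅ 0
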